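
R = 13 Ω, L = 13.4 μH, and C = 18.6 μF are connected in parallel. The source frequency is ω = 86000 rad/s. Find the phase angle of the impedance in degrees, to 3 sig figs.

-84.0°

X_L = ωL = 1.15 Ω
X_C = 1/(ωC) = 0.625 Ω
Parallel: admittances add. Y = 1/R + 1/(jωL) + jωC
Y = (0.0769 + j0.732) S
|Y| = 0.736 S → |Z| = 1/|Y| = 1.36 Ω, ∠Z = −∠Y = -84.0°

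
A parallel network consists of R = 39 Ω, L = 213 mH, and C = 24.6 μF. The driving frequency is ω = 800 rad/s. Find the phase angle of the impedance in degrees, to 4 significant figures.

X_L = ωL = 170.4 Ω
X_C = 1/(ωC) = 50.81 Ω
Parallel: admittances add. Y = 1/R + 1/(jωL) + jωC
Y = (0.02564 + j0.01381) S
|Y| = 0.02912 S → |Z| = 1/|Y| = 34.34 Ω, ∠Z = −∠Y = -28.31°

-28.31°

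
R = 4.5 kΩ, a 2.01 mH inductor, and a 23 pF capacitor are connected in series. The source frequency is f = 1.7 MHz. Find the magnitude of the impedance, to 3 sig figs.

18000 Ω

ω = 2πf = 1.068e+07 rad/s
X_L = ωL = 21500 Ω
X_C = 1/(ωC) = 4070 Ω
Net reactance X = X_L − X_C = 17400 Ω
Z = 4500 + j17400 Ω
|Z| = √(4500² + 17400²) = 18000 Ω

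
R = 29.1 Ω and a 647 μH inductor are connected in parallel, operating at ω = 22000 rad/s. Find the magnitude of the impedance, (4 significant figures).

12.79 Ω

X_L = ωL = 14.23 Ω
Parallel: admittances add. Y = 1/R + 1/(jωL)
Y = (0.03436 − j0.07025) S
|Y| = 0.07821 S → |Z| = 1/|Y| = 12.79 Ω, ∠Z = −∠Y = 63.93°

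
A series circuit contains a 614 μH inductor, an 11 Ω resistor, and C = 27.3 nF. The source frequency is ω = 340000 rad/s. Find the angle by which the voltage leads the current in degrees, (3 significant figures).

X_L = ωL = 209 Ω
X_C = 1/(ωC) = 108 Ω
Net reactance X = X_L − X_C = 101 Ω
Z = 11.0 + j101 Ω
|Z| = √(11.0² + 101²) = 102 Ω
∠Z = arctan(101/11.0) = 83.8°

83.8°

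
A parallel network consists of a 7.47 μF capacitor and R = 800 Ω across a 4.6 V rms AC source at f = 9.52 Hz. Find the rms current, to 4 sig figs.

6.106 mA

ω = 2πf = 59.82 rad/s
X_C = 1/(ωC) = 2238 Ω
Parallel: admittances add. Y = 1/R + jωC
Y = (0.001250 + j0.0004468) S
|Y| = 0.001327 S → |Z| = 1/|Y| = 753.3 Ω, ∠Z = −∠Y = -19.67°
I = V/|Z| = 4.6/753.3 = 6.106 mA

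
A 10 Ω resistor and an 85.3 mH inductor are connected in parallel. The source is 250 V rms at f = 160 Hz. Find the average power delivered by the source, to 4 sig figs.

ω = 2πf = 1005 rad/s
X_L = ωL = 85.75 Ω
Parallel: admittances add. Y = 1/R + 1/(jωL)
Y = (0.1000 − j0.01166) S
|Y| = 0.1007 S → |Z| = 1/|Y| = 9.933 Ω, ∠Z = −∠Y = 6.651°
I = V/|Z| = 25.17 A
P = VI cos φ = 250 × 25.17 × cos(6.651°) = 6.250 kW

6.250 kW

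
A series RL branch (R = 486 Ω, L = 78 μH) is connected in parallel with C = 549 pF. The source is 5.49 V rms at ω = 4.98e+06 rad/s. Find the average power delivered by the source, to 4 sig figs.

X_L = ωL = 388.4 Ω
X_C = 1/(ωC) = 365.8 Ω
Branch 1 (R+jX_L): Z₁ = 486.0 + j388.4 Ω, |Z₁| = 622.2 Ω
Branch 2 (−jX_C): Z₂ = −j365.8 Ω
Parallel: Z = Z₁Z₂/(Z₁+Z₂), |Z| = 467.7 Ω, ∠Z = -54.04°
I = V/|Z| = 11.74 mA
P = VI cos φ = 5.49 × 0.01174 × cos(-54.04°) = 37.84 mW

37.84 mW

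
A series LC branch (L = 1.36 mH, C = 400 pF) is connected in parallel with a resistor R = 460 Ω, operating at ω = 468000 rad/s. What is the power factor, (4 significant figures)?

X_L = ωL = 636.5 Ω
X_C = 1/(ωC) = 5342 Ω
Branch 1: Z₁ = R = 460.0 Ω
Branch 2 (series LC): Z₂ = j(X_L − X_C) = −j4705 Ω
Parallel: Z = Z₁Z₂/(Z₁+Z₂), |Z| = 457.8 Ω, ∠Z = -5.583°
cos φ = cos(-5.583°) = 0.9953

0.9953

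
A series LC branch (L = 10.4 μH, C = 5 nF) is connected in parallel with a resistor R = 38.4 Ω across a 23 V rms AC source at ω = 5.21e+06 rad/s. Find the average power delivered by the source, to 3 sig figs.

X_L = ωL = 54.2 Ω
X_C = 1/(ωC) = 38.4 Ω
Branch 1: Z₁ = R = 38.4 Ω
Branch 2 (series LC): Z₂ = j(X_L − X_C) = j15.8 Ω
Parallel: Z = Z₁Z₂/(Z₁+Z₂), |Z| = 14.6 Ω, ∠Z = 67.6°
I = V/|Z| = 1.57 A
P = VI cos φ = 23 × 1.57 × cos(67.6°) = 13.8 W

13.8 W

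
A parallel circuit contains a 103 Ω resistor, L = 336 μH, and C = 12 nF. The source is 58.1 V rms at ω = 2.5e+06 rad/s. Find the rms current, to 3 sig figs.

X_L = ωL = 840 Ω
X_C = 1/(ωC) = 33.3 Ω
Parallel: admittances add. Y = 1/R + 1/(jωL) + jωC
Y = (0.00971 + j0.0288) S
|Y| = 0.0304 S → |Z| = 1/|Y| = 32.9 Ω, ∠Z = −∠Y = -71.4°
I = V/|Z| = 58.1/32.9 = 1.77 A

1.77 A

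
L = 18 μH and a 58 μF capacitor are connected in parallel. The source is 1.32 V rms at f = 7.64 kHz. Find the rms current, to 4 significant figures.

2.147 A

ω = 2πf = 48000 rad/s
X_L = ωL = 0.8641 Ω
X_C = 1/(ωC) = 0.3592 Ω
Parallel: admittances add. Y = 1/(jωL) + jωC
Y = (0 + j1.627) S
|Y| = 1.627 S → |Z| = 1/|Y| = 0.6147 Ω, ∠Z = −∠Y = -90.00°
I = V/|Z| = 1.32/0.6147 = 2.147 A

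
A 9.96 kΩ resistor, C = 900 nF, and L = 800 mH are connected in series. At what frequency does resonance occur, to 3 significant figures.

188 Hz

ω₀ = 1/√(LC) = 1/√(0.8 × 9e-07) = 1179 rad/s
f₀ = ω₀/(2π) = 188 Hz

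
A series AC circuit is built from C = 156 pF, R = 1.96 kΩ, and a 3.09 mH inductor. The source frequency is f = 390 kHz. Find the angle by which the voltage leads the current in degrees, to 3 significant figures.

ω = 2πf = 2.45e+06 rad/s
X_L = ωL = 7570 Ω
X_C = 1/(ωC) = 2620 Ω
Net reactance X = X_L − X_C = 4960 Ω
Z = 1960 + j4960 Ω
|Z| = √(1960² + 4960²) = 5330 Ω
∠Z = arctan(4960/1960) = 68.4°

68.4°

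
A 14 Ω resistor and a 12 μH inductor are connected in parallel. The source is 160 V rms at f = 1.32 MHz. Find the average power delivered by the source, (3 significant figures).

1.83 kW

ω = 2πf = 8.294e+06 rad/s
X_L = ωL = 99.5 Ω
Parallel: admittances add. Y = 1/R + 1/(jωL)
Y = (0.0714 − j0.0100) S
|Y| = 0.0721 S → |Z| = 1/|Y| = 13.9 Ω, ∠Z = −∠Y = 8.01°
I = V/|Z| = 11.5 A
P = VI cos φ = 160 × 11.5 × cos(8.01°) = 1.83 kW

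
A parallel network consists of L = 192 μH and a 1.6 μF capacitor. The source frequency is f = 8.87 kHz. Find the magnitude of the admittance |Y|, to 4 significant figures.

4.282 mS

ω = 2πf = 55730 rad/s
X_L = ωL = 10.70 Ω
X_C = 1/(ωC) = 11.21 Ω
Parallel: admittances add. Y = 1/(jωL) + jωC
Y = (0 − j0.004282) S
|Y| = 0.004282 S → |Z| = 1/|Y| = 233.5 Ω, ∠Z = −∠Y = 90.00°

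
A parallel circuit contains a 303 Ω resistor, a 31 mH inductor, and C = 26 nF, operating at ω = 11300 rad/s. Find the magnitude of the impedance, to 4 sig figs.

239.4 Ω

X_L = ωL = 350.3 Ω
X_C = 1/(ωC) = 3404 Ω
Parallel: admittances add. Y = 1/R + 1/(jωL) + jωC
Y = (0.003300 − j0.002561) S
|Y| = 0.004177 S → |Z| = 1/|Y| = 239.4 Ω, ∠Z = −∠Y = 37.81°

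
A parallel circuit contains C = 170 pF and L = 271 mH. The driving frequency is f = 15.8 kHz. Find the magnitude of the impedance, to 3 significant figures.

ω = 2πf = 99270 rad/s
X_L = ωL = 26900 Ω
X_C = 1/(ωC) = 59300 Ω
Parallel: admittances add. Y = 1/(jωL) + jωC
Y = (0 − j2.03e-05) S
|Y| = 2.03e-05 S → |Z| = 1/|Y| = 49300 Ω, ∠Z = −∠Y = 90.0°

49300 Ω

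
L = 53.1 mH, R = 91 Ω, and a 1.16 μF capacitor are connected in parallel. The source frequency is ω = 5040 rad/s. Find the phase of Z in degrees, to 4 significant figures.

-10.87°

X_L = ωL = 267.6 Ω
X_C = 1/(ωC) = 171.0 Ω
Parallel: admittances add. Y = 1/R + 1/(jωL) + jωC
Y = (0.01099 + j0.002110) S
|Y| = 0.01119 S → |Z| = 1/|Y| = 89.37 Ω, ∠Z = −∠Y = -10.87°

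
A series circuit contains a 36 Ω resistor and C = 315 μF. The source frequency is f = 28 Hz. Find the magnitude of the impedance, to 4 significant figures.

40.27 Ω

ω = 2πf = 175.9 rad/s
X_C = 1/(ωC) = 18.04 Ω
Z = 36.00 − j18.04 Ω
|Z| = √(36.00² + 18.04²) = 40.27 Ω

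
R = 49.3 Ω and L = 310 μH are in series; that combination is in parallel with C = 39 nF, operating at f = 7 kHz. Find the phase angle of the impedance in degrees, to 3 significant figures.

10.5°

ω = 2πf = 43980 rad/s
X_L = ωL = 13.6 Ω
X_C = 1/(ωC) = 583 Ω
Branch 1 (R+jX_L): Z₁ = 49.3 + j13.6 Ω, |Z₁| = 51.2 Ω
Branch 2 (−jX_C): Z₂ = −j583 Ω
Parallel: Z = Z₁Z₂/(Z₁+Z₂), |Z| = 52.2 Ω, ∠Z = 10.5°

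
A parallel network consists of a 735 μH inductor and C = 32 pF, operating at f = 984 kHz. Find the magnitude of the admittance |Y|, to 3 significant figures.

ω = 2πf = 6.183e+06 rad/s
X_L = ωL = 4540 Ω
X_C = 1/(ωC) = 5050 Ω
Parallel: admittances add. Y = 1/(jωL) + jωC
Y = (0 − j2.22e-05) S
|Y| = 2.22e-05 S → |Z| = 1/|Y| = 45000 Ω, ∠Z = −∠Y = 90.0°

22.2 μS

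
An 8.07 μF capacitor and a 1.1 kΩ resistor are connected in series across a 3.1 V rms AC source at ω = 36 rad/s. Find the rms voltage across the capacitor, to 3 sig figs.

2.95 V

X_C = 1/(ωC) = 3440 Ω
Z = 1100 − j3440 Ω
|Z| = √(1100² + 3440²) = 3610 Ω
I = V/|Z| = 858 μA
V_C = I·|Z_C| = 0.000858 × 3440 = 2.95 V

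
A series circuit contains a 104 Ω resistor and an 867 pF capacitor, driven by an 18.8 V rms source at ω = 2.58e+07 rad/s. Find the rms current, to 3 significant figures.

X_C = 1/(ωC) = 44.7 Ω
Z = 104 − j44.7 Ω
|Z| = √(104² + 44.7²) = 113 Ω
I = V/|Z| = 18.8/113 = 166 mA

166 mA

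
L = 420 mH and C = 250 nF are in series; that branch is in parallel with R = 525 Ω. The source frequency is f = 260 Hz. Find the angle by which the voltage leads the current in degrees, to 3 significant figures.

ω = 2πf = 1634 rad/s
X_L = ωL = 686 Ω
X_C = 1/(ωC) = 2450 Ω
Branch 1: Z₁ = R = 525 Ω
Branch 2 (series LC): Z₂ = j(X_L − X_C) = −j1760 Ω
Parallel: Z = Z₁Z₂/(Z₁+Z₂), |Z| = 503 Ω, ∠Z = -16.6°

-16.6°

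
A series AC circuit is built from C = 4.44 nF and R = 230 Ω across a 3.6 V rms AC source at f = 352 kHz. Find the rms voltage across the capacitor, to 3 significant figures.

ω = 2πf = 2.212e+06 rad/s
X_C = 1/(ωC) = 102 Ω
Z = 230 − j102 Ω
|Z| = √(230² + 102²) = 252 Ω
I = V/|Z| = 14.3 mA
V_C = I·|Z_C| = 0.0143 × 102 = 1.46 V

1.46 V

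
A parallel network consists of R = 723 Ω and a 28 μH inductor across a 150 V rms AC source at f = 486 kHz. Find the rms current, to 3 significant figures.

1.77 A

ω = 2πf = 3.054e+06 rad/s
X_L = ωL = 85.5 Ω
Parallel: admittances add. Y = 1/R + 1/(jωL)
Y = (0.00138 − j0.0117) S
|Y| = 0.0118 S → |Z| = 1/|Y| = 84.9 Ω, ∠Z = −∠Y = 83.3°
I = V/|Z| = 150/84.9 = 1.77 A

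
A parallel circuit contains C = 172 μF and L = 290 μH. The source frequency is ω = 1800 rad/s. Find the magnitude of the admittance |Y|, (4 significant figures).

1.606 S

X_L = ωL = 0.5220 Ω
X_C = 1/(ωC) = 3.230 Ω
Parallel: admittances add. Y = 1/(jωL) + jωC
Y = (0 − j1.606) S
|Y| = 1.606 S → |Z| = 1/|Y| = 0.6226 Ω, ∠Z = −∠Y = 90.00°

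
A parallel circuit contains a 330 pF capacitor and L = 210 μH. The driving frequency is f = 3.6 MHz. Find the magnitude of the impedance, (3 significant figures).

ω = 2πf = 2.262e+07 rad/s
X_L = ωL = 4750 Ω
X_C = 1/(ωC) = 134 Ω
Parallel: admittances add. Y = 1/(jωL) + jωC
Y = (0 + j0.00725) S
|Y| = 0.00725 S → |Z| = 1/|Y| = 138 Ω, ∠Z = −∠Y = -90.0°

138 Ω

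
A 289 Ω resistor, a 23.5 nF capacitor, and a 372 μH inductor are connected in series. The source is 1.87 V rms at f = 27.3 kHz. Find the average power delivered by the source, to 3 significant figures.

ω = 2πf = 171500 rad/s
X_L = ωL = 63.8 Ω
X_C = 1/(ωC) = 248 Ω
Net reactance X = X_L − X_C = -184 Ω
Z = 289 − j184 Ω
|Z| = √(289² + 184²) = 343 Ω
∠Z = arctan(-184/289) = -32.5°
I = V/|Z| = 5.46 mA
P = VI cos φ = 1.87 × 0.00546 × cos(-32.5°) = 8.60 mW

8.60 mW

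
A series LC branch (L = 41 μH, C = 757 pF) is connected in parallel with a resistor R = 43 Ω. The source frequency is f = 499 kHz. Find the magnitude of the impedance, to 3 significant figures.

42.5 Ω

ω = 2πf = 3.135e+06 rad/s
X_L = ωL = 129 Ω
X_C = 1/(ωC) = 421 Ω
Branch 1: Z₁ = R = 43.0 Ω
Branch 2 (series LC): Z₂ = j(X_L − X_C) = −j293 Ω
Parallel: Z = Z₁Z₂/(Z₁+Z₂), |Z| = 42.5 Ω, ∠Z = -8.36°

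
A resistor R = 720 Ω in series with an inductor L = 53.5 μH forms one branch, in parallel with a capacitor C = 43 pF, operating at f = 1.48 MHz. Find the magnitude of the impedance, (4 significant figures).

1028 Ω

ω = 2πf = 9.299e+06 rad/s
X_L = ωL = 497.5 Ω
X_C = 1/(ωC) = 2501 Ω
Branch 1 (R+jX_L): Z₁ = 720.0 + j497.5 Ω, |Z₁| = 875.2 Ω
Branch 2 (−jX_C): Z₂ = −j2501 Ω
Parallel: Z = Z₁Z₂/(Z₁+Z₂), |Z| = 1028 Ω, ∠Z = 14.88°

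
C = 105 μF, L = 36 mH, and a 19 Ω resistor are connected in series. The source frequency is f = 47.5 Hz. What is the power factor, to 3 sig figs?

0.668

ω = 2πf = 298.5 rad/s
X_L = ωL = 10.7 Ω
X_C = 1/(ωC) = 31.9 Ω
Net reactance X = X_L − X_C = -21.2 Ω
Z = 19.0 − j21.2 Ω
|Z| = √(19.0² + 21.2²) = 28.4 Ω
∠Z = arctan(-21.2/19.0) = -48.1°
cos φ = cos(-48.1°) = 0.668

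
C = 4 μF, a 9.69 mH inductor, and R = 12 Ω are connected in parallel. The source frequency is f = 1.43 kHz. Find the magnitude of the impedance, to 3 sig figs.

11.5 Ω

ω = 2πf = 8985 rad/s
X_L = ωL = 87.1 Ω
X_C = 1/(ωC) = 27.8 Ω
Parallel: admittances add. Y = 1/R + 1/(jωL) + jωC
Y = (0.0833 + j0.0245) S
|Y| = 0.0868 S → |Z| = 1/|Y| = 11.5 Ω, ∠Z = −∠Y = -16.4°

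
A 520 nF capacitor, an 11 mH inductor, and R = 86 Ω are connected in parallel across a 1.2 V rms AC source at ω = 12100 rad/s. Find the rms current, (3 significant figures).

X_L = ωL = 133 Ω
X_C = 1/(ωC) = 159 Ω
Parallel: admittances add. Y = 1/R + 1/(jωL) + jωC
Y = (0.0116 − j0.00122) S
|Y| = 0.0117 S → |Z| = 1/|Y| = 85.5 Ω, ∠Z = −∠Y = 6.00°
I = V/|Z| = 1.2/85.5 = 14.0 mA

14.0 mA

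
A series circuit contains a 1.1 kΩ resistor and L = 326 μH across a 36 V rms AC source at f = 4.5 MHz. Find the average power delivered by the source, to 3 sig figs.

ω = 2πf = 2.827e+07 rad/s
X_L = ωL = 9220 Ω
Z = 1100 + j9220 Ω
|Z| = √(1100² + 9220²) = 9280 Ω
∠Z = arctan(9220/1100) = 83.2°
I = V/|Z| = 3.88 mA
P = VI cos φ = 36 × 0.00388 × cos(83.2°) = 16.5 mW

16.5 mW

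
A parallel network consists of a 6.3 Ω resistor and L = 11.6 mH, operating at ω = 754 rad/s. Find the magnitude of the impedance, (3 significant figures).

5.11 Ω

X_L = ωL = 8.75 Ω
Parallel: admittances add. Y = 1/R + 1/(jωL)
Y = (0.159 − j0.114) S
|Y| = 0.196 S → |Z| = 1/|Y| = 5.11 Ω, ∠Z = −∠Y = 35.8°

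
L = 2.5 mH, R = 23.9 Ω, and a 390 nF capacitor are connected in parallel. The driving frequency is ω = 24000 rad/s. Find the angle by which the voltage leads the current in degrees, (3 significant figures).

9.91°

X_L = ωL = 60.0 Ω
X_C = 1/(ωC) = 107 Ω
Parallel: admittances add. Y = 1/R + 1/(jωL) + jωC
Y = (0.0418 − j0.00731) S
|Y| = 0.0425 S → |Z| = 1/|Y| = 23.5 Ω, ∠Z = −∠Y = 9.91°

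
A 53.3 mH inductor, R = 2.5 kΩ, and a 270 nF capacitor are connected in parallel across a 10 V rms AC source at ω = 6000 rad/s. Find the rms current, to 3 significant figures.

X_L = ωL = 320 Ω
X_C = 1/(ωC) = 617 Ω
Parallel: admittances add. Y = 1/R + 1/(jωL) + jωC
Y = (0.000400 − j0.00151) S
|Y| = 0.00156 S → |Z| = 1/|Y| = 641 Ω, ∠Z = −∠Y = 75.1°
I = V/|Z| = 10/641 = 15.6 mA

15.6 mA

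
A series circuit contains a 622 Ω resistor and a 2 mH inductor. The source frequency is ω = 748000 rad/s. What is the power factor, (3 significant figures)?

0.384

X_L = ωL = 1500 Ω
Z = 622 + j1500 Ω
|Z| = √(622² + 1500²) = 1620 Ω
∠Z = arctan(1500/622) = 67.4°
cos φ = cos(67.4°) = 0.384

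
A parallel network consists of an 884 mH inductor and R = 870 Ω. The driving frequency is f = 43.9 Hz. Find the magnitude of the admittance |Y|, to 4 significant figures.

4.259 mS

ω = 2πf = 275.8 rad/s
X_L = ωL = 243.8 Ω
Parallel: admittances add. Y = 1/R + 1/(jωL)
Y = (0.001149 − j0.004101) S
|Y| = 0.004259 S → |Z| = 1/|Y| = 234.8 Ω, ∠Z = −∠Y = 74.34°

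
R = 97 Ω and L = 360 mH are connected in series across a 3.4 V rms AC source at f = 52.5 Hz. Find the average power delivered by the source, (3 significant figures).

47.7 mW

ω = 2πf = 329.9 rad/s
X_L = ωL = 119 Ω
Z = 97.0 + j119 Ω
|Z| = √(97.0² + 119²) = 153 Ω
∠Z = arctan(119/97.0) = 50.8°
I = V/|Z| = 22.2 mA
P = VI cos φ = 3.4 × 0.0222 × cos(50.8°) = 47.7 mW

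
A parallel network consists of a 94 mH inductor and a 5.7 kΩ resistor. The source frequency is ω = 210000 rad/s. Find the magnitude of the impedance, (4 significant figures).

5476 Ω

X_L = ωL = 19740 Ω
Parallel: admittances add. Y = 1/R + 1/(jωL)
Y = (0.0001754 − j5.066e-05) S
|Y| = 0.0001826 S → |Z| = 1/|Y| = 5476 Ω, ∠Z = −∠Y = 16.11°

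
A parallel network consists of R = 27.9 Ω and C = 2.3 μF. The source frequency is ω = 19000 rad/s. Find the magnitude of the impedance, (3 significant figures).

X_C = 1/(ωC) = 22.9 Ω
Parallel: admittances add. Y = 1/R + jωC
Y = (0.0358 + j0.0437) S
|Y| = 0.0565 S → |Z| = 1/|Y| = 17.7 Ω, ∠Z = −∠Y = -50.6°

17.7 Ω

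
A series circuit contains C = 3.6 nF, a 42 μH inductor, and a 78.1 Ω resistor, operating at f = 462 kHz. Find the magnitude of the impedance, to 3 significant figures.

ω = 2πf = 2.903e+06 rad/s
X_L = ωL = 122 Ω
X_C = 1/(ωC) = 95.7 Ω
Net reactance X = X_L − X_C = 26.2 Ω
Z = 78.1 + j26.2 Ω
|Z| = √(78.1² + 26.2²) = 82.4 Ω

82.4 Ω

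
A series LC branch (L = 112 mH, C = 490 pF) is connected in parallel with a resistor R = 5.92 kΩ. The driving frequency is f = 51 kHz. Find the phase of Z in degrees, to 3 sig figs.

11.3°

ω = 2πf = 320400 rad/s
X_L = ωL = 35900 Ω
X_C = 1/(ωC) = 6370 Ω
Branch 1: Z₁ = R = 5920 Ω
Branch 2 (series LC): Z₂ = j(X_L − X_C) = j29500 Ω
Parallel: Z = Z₁Z₂/(Z₁+Z₂), |Z| = 5800 Ω, ∠Z = 11.3°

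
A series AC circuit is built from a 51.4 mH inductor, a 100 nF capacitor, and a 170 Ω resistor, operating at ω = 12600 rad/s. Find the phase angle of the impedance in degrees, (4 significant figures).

X_L = ωL = 647.6 Ω
X_C = 1/(ωC) = 793.7 Ω
Net reactance X = X_L − X_C = -146.0 Ω
Z = 170.0 − j146.0 Ω
|Z| = √(170.0² + 146.0²) = 224.1 Ω
∠Z = arctan(-146.0/170.0) = -40.66°

-40.66°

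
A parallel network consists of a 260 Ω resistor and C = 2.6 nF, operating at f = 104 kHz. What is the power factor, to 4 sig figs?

ω = 2πf = 653500 rad/s
X_C = 1/(ωC) = 588.6 Ω
Parallel: admittances add. Y = 1/R + jωC
Y = (0.003846 + j0.001699) S
|Y| = 0.004205 S → |Z| = 1/|Y| = 237.8 Ω, ∠Z = −∠Y = -23.83°
cos φ = cos(-23.83°) = 0.9147

0.9147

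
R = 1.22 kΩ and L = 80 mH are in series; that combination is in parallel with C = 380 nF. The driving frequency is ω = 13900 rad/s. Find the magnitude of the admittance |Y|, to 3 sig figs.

X_L = ωL = 1110 Ω
X_C = 1/(ωC) = 189 Ω
Branch 1 (R+jX_L): Z₁ = 1220 + j1110 Ω, |Z₁| = 1650 Ω
Branch 2 (−jX_C): Z₂ = −j189 Ω
Parallel: Z = Z₁Z₂/(Z₁+Z₂), |Z| = 204 Ω, ∠Z = -84.8°
|Y| = 1/|Z| = 4.89 mS

4.89 mS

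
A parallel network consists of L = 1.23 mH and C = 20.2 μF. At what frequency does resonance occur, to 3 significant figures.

1.01 kHz

ω₀ = 1/√(LC) = 1/√(0.00123 × 2.02e-05) = 6344 rad/s
f₀ = ω₀/(2π) = 1.01 kHz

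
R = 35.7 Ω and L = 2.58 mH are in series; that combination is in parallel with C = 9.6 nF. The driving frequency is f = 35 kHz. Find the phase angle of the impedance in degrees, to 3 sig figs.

-72.7°

ω = 2πf = 219900 rad/s
X_L = ωL = 567 Ω
X_C = 1/(ωC) = 474 Ω
Branch 1 (R+jX_L): Z₁ = 35.7 + j567 Ω, |Z₁| = 568 Ω
Branch 2 (−jX_C): Z₂ = −j474 Ω
Parallel: Z = Z₁Z₂/(Z₁+Z₂), |Z| = 2690 Ω, ∠Z = -72.7°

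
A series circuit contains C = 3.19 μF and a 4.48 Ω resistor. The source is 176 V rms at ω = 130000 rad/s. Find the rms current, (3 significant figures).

34.6 A

X_C = 1/(ωC) = 2.41 Ω
Z = 4.48 − j2.41 Ω
|Z| = √(4.48² + 2.41²) = 5.09 Ω
I = V/|Z| = 176/5.09 = 34.6 A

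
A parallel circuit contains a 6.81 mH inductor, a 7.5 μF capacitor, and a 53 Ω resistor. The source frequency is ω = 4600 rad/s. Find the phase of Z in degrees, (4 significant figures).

-7.779°

X_L = ωL = 31.33 Ω
X_C = 1/(ωC) = 28.99 Ω
Parallel: admittances add. Y = 1/R + 1/(jωL) + jωC
Y = (0.01887 + j0.002578) S
|Y| = 0.01904 S → |Z| = 1/|Y| = 52.51 Ω, ∠Z = −∠Y = -7.779°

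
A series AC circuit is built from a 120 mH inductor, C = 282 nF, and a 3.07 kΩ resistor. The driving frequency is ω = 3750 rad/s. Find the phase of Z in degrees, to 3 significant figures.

X_L = ωL = 450 Ω
X_C = 1/(ωC) = 946 Ω
Net reactance X = X_L − X_C = -496 Ω
Z = 3070 − j496 Ω
|Z| = √(3070² + 496²) = 3110 Ω
∠Z = arctan(-496/3070) = -9.17°

-9.17°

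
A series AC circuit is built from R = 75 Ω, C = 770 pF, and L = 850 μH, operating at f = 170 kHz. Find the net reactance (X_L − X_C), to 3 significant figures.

-308 Ω

ω = 2πf = 1.068e+06 rad/s
X_L = ωL = 908 Ω
X_C = 1/(ωC) = 1220 Ω
X = 908 − 1220 = -308 Ω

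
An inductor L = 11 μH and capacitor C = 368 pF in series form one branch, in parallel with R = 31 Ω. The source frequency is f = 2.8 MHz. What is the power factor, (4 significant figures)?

ω = 2πf = 1.759e+07 rad/s
X_L = ωL = 193.5 Ω
X_C = 1/(ωC) = 154.5 Ω
Branch 1: Z₁ = R = 31.00 Ω
Branch 2 (series LC): Z₂ = j(X_L − X_C) = j39.06 Ω
Parallel: Z = Z₁Z₂/(Z₁+Z₂), |Z| = 24.28 Ω, ∠Z = 38.44°
cos φ = cos(38.44°) = 0.7833

0.7833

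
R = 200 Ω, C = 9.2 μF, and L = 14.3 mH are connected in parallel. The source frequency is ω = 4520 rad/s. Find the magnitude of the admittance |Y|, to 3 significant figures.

X_L = ωL = 64.6 Ω
X_C = 1/(ωC) = 24.0 Ω
Parallel: admittances add. Y = 1/R + 1/(jωL) + jωC
Y = (0.00500 + j0.0261) S
|Y| = 0.0266 S → |Z| = 1/|Y| = 37.6 Ω, ∠Z = −∠Y = -79.2°

26.6 mS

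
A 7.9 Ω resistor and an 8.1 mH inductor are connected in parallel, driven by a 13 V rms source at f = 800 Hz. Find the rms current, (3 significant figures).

ω = 2πf = 5027 rad/s
X_L = ωL = 40.7 Ω
Parallel: admittances add. Y = 1/R + 1/(jωL)
Y = (0.127 − j0.0246) S
|Y| = 0.129 S → |Z| = 1/|Y| = 7.76 Ω, ∠Z = −∠Y = 11.0°
I = V/|Z| = 13/7.76 = 1.68 A

1.68 A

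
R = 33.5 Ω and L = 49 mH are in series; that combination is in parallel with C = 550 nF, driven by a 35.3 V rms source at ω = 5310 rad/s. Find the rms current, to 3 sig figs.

X_L = ωL = 260 Ω
X_C = 1/(ωC) = 342 Ω
Branch 1 (R+jX_L): Z₁ = 33.5 + j260 Ω, |Z₁| = 262 Ω
Branch 2 (−jX_C): Z₂ = −j342 Ω
Parallel: Z = Z₁Z₂/(Z₁+Z₂), |Z| = 1010 Ω, ∠Z = 60.5°
I = V/|Z| = 35.3/1010 = 34.9 mA

34.9 mA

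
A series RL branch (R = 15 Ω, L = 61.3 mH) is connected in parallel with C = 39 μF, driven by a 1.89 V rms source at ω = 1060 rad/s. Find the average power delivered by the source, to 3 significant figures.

X_L = ωL = 65.0 Ω
X_C = 1/(ωC) = 24.2 Ω
Branch 1 (R+jX_L): Z₁ = 15.0 + j65.0 Ω, |Z₁| = 66.7 Ω
Branch 2 (−jX_C): Z₂ = −j24.2 Ω
Parallel: Z = Z₁Z₂/(Z₁+Z₂), |Z| = 37.1 Ω, ∠Z = -82.8°
I = V/|Z| = 50.9 mA
P = VI cos φ = 1.89 × 0.0509 × cos(-82.8°) = 12.0 mW

12.0 mW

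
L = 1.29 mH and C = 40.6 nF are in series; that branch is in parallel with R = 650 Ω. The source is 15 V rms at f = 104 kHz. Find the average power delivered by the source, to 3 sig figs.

346 mW

ω = 2πf = 653500 rad/s
X_L = ωL = 843 Ω
X_C = 1/(ωC) = 37.7 Ω
Branch 1: Z₁ = R = 650 Ω
Branch 2 (series LC): Z₂ = j(X_L − X_C) = j805 Ω
Parallel: Z = Z₁Z₂/(Z₁+Z₂), |Z| = 506 Ω, ∠Z = 38.9°
I = V/|Z| = 29.7 mA
P = VI cos φ = 15 × 0.0297 × cos(38.9°) = 346 mW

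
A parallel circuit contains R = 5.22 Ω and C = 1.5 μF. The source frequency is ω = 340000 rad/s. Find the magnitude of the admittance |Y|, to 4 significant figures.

X_C = 1/(ωC) = 1.961 Ω
Parallel: admittances add. Y = 1/R + jωC
Y = (0.1916 + j0.5100) S
|Y| = 0.5448 S → |Z| = 1/|Y| = 1.836 Ω, ∠Z = −∠Y = -69.41°

544.8 mS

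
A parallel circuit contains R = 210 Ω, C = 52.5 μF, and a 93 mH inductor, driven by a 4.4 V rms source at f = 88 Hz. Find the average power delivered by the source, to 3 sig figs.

92.2 mW

ω = 2πf = 552.9 rad/s
X_L = ωL = 51.4 Ω
X_C = 1/(ωC) = 34.4 Ω
Parallel: admittances add. Y = 1/R + 1/(jωL) + jωC
Y = (0.00476 + j0.00958) S
|Y| = 0.0107 S → |Z| = 1/|Y| = 93.5 Ω, ∠Z = −∠Y = -63.6°
I = V/|Z| = 47.1 mA
P = VI cos φ = 4.4 × 0.0471 × cos(-63.6°) = 92.2 mW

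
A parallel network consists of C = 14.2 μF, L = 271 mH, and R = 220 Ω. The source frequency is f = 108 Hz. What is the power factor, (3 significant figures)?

0.735

ω = 2πf = 678.6 rad/s
X_L = ωL = 184 Ω
X_C = 1/(ωC) = 104 Ω
Parallel: admittances add. Y = 1/R + 1/(jωL) + jωC
Y = (0.00455 + j0.00420) S
|Y| = 0.00619 S → |Z| = 1/|Y| = 162 Ω, ∠Z = −∠Y = -42.7°
cos φ = cos(-42.7°) = 0.735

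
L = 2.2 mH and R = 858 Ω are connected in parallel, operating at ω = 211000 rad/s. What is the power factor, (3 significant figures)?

0.476

X_L = ωL = 464 Ω
Parallel: admittances add. Y = 1/R + 1/(jωL)
Y = (0.00117 − j0.00215) S
|Y| = 0.00245 S → |Z| = 1/|Y| = 408 Ω, ∠Z = −∠Y = 61.6°
cos φ = cos(61.6°) = 0.476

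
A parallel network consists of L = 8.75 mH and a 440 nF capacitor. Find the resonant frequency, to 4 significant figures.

ω₀ = 1/√(LC) = 1/√(0.00875 × 4.4e-07) = 16120 rad/s
f₀ = ω₀/(2π) = 2.565 kHz

2.565 kHz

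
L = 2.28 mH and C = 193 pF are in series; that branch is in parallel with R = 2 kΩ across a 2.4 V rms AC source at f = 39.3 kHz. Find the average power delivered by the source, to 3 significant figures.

2.88 mW

ω = 2πf = 246900 rad/s
X_L = ωL = 563 Ω
X_C = 1/(ωC) = 21000 Ω
Branch 1: Z₁ = R = 2000 Ω
Branch 2 (series LC): Z₂ = j(X_L − X_C) = −j20400 Ω
Parallel: Z = Z₁Z₂/(Z₁+Z₂), |Z| = 1990 Ω, ∠Z = -5.59°
I = V/|Z| = 1.21 mA
P = VI cos φ = 2.4 × 0.00121 × cos(-5.59°) = 2.88 mW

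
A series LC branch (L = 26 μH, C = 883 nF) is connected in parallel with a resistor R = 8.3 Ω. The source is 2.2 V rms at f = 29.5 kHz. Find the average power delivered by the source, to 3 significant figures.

583 mW

ω = 2πf = 185400 rad/s
X_L = ωL = 4.82 Ω
X_C = 1/(ωC) = 6.11 Ω
Branch 1: Z₁ = R = 8.30 Ω
Branch 2 (series LC): Z₂ = j(X_L − X_C) = −j1.29 Ω
Parallel: Z = Z₁Z₂/(Z₁+Z₂), |Z| = 1.28 Ω, ∠Z = -81.2°
I = V/|Z| = 1.72 A
P = VI cos φ = 2.2 × 1.72 × cos(-81.2°) = 583 mW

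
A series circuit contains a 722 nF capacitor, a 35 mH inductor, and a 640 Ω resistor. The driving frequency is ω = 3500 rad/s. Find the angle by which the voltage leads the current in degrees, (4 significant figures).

-23.12°

X_L = ωL = 122.5 Ω
X_C = 1/(ωC) = 395.7 Ω
Net reactance X = X_L − X_C = -273.2 Ω
Z = 640.0 − j273.2 Ω
|Z| = √(640.0² + 273.2²) = 695.9 Ω
∠Z = arctan(-273.2/640.0) = -23.12°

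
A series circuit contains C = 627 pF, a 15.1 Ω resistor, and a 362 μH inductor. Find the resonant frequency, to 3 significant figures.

334 kHz

ω₀ = 1/√(LC) = 1/√(0.000362 × 6.27e-10) = 2.099e+06 rad/s
f₀ = ω₀/(2π) = 334 kHz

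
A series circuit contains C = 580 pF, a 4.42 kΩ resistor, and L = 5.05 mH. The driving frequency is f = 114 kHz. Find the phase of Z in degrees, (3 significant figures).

ω = 2πf = 716300 rad/s
X_L = ωL = 3620 Ω
X_C = 1/(ωC) = 2410 Ω
Net reactance X = X_L − X_C = 1210 Ω
Z = 4420 + j1210 Ω
|Z| = √(4420² + 1210²) = 4580 Ω
∠Z = arctan(1210/4420) = 15.3°

15.3°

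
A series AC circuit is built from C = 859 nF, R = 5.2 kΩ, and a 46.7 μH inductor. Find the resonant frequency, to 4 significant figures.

ω₀ = 1/√(LC) = 1/√(4.67e-05 × 8.59e-07) = 157900 rad/s
f₀ = ω₀/(2π) = 25.13 kHz

25.13 kHz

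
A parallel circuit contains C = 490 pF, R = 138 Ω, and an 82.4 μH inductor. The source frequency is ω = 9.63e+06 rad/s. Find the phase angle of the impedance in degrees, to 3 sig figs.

X_L = ωL = 794 Ω
X_C = 1/(ωC) = 212 Ω
Parallel: admittances add. Y = 1/R + 1/(jωL) + jωC
Y = (0.00725 + j0.00346) S
|Y| = 0.00803 S → |Z| = 1/|Y| = 125 Ω, ∠Z = −∠Y = -25.5°

-25.5°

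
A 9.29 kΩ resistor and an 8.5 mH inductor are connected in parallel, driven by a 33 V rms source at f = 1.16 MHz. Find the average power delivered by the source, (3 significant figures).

117 mW

ω = 2πf = 7.288e+06 rad/s
X_L = ωL = 62000 Ω
Parallel: admittances add. Y = 1/R + 1/(jωL)
Y = (0.000108 − j1.61e-05) S
|Y| = 0.000109 S → |Z| = 1/|Y| = 9190 Ω, ∠Z = −∠Y = 8.53°
I = V/|Z| = 3.59 mA
P = VI cos φ = 33 × 0.00359 × cos(8.53°) = 117 mW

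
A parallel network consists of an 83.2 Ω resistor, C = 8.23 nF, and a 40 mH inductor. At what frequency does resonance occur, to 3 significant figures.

8.77 kHz

ω₀ = 1/√(LC) = 1/√(0.04 × 8.23e-09) = 55120 rad/s
f₀ = ω₀/(2π) = 8.77 kHz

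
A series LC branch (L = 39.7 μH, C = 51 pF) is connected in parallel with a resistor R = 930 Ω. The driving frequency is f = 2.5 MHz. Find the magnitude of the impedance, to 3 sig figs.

ω = 2πf = 1.571e+07 rad/s
X_L = ωL = 624 Ω
X_C = 1/(ωC) = 1250 Ω
Branch 1: Z₁ = R = 930 Ω
Branch 2 (series LC): Z₂ = j(X_L − X_C) = −j625 Ω
Parallel: Z = Z₁Z₂/(Z₁+Z₂), |Z| = 519 Ω, ∠Z = -56.1°

519 Ω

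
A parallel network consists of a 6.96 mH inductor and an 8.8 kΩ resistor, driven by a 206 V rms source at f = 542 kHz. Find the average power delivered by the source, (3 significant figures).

4.82 W

ω = 2πf = 3.405e+06 rad/s
X_L = ωL = 23700 Ω
Parallel: admittances add. Y = 1/R + 1/(jωL)
Y = (0.000114 − j4.22e-05) S
|Y| = 0.000121 S → |Z| = 1/|Y| = 8250 Ω, ∠Z = −∠Y = 20.4°
I = V/|Z| = 25.0 mA
P = VI cos φ = 206 × 0.0250 × cos(20.4°) = 4.82 W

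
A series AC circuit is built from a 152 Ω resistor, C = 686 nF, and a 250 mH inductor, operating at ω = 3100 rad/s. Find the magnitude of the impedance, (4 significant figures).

X_L = ωL = 775.0 Ω
X_C = 1/(ωC) = 470.2 Ω
Net reactance X = X_L − X_C = 304.8 Ω
Z = 152.0 + j304.8 Ω
|Z| = √(152.0² + 304.8²) = 340.6 Ω

340.6 Ω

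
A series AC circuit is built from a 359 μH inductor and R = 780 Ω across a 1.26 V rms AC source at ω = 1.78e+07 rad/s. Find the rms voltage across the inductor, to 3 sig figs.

X_L = ωL = 6390 Ω
Z = 780 + j6390 Ω
|Z| = √(780² + 6390²) = 6440 Ω
I = V/|Z| = 196 μA
V_L = I·|Z_L| = 0.000196 × 6390 = 1.25 V

1.25 V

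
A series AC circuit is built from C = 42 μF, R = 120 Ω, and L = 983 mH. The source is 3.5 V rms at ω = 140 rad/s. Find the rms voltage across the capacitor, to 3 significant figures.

4.79 V

X_L = ωL = 138 Ω
X_C = 1/(ωC) = 170 Ω
Net reactance X = X_L − X_C = -32.4 Ω
Z = 120 − j32.4 Ω
|Z| = √(120² + 32.4²) = 124 Ω
I = V/|Z| = 28.2 mA
V_C = I·|Z_C| = 0.0282 × 170 = 4.79 V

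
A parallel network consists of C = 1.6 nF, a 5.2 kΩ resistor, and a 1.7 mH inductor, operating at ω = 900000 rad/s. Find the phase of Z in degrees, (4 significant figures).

X_L = ωL = 1530 Ω
X_C = 1/(ωC) = 694.4 Ω
Parallel: admittances add. Y = 1/R + 1/(jωL) + jωC
Y = (0.0001923 + j0.0007864) S
|Y| = 0.0008096 S → |Z| = 1/|Y| = 1235 Ω, ∠Z = −∠Y = -76.26°

-76.26°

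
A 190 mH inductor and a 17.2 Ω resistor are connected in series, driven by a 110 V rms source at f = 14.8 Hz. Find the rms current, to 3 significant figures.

ω = 2πf = 92.99 rad/s
X_L = ωL = 17.7 Ω
Z = 17.2 + j17.7 Ω
|Z| = √(17.2² + 17.7²) = 24.7 Ω
I = V/|Z| = 110/24.7 = 4.46 A

4.46 A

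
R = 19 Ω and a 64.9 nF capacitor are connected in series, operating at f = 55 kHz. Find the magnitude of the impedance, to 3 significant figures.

48.5 Ω

ω = 2πf = 345600 rad/s
X_C = 1/(ωC) = 44.6 Ω
Z = 19.0 − j44.6 Ω
|Z| = √(19.0² + 44.6²) = 48.5 Ω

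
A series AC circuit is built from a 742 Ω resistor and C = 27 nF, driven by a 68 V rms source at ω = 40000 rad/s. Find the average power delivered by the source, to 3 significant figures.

2.44 W

X_C = 1/(ωC) = 926 Ω
Z = 742 − j926 Ω
|Z| = √(742² + 926²) = 1190 Ω
∠Z = arctan(-926/742) = -51.3°
I = V/|Z| = 57.3 mA
P = VI cos φ = 68 × 0.0573 × cos(-51.3°) = 2.44 W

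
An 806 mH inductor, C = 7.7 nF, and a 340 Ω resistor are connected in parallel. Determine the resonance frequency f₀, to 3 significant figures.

ω₀ = 1/√(LC) = 1/√(0.806 × 7.7e-09) = 12690 rad/s
f₀ = ω₀/(2π) = 2.02 kHz

2.02 kHz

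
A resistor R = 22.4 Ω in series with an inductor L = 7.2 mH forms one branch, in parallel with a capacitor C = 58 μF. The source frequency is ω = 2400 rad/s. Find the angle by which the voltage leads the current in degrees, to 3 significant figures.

X_L = ωL = 17.3 Ω
X_C = 1/(ωC) = 7.18 Ω
Branch 1 (R+jX_L): Z₁ = 22.4 + j17.3 Ω, |Z₁| = 28.3 Ω
Branch 2 (−jX_C): Z₂ = −j7.18 Ω
Parallel: Z = Z₁Z₂/(Z₁+Z₂), |Z| = 8.27 Ω, ∠Z = -76.6°

-76.6°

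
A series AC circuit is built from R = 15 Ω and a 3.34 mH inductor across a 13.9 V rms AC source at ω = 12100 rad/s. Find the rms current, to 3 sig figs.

X_L = ωL = 40.4 Ω
Z = 15.0 + j40.4 Ω
|Z| = √(15.0² + 40.4²) = 43.1 Ω
I = V/|Z| = 13.9/43.1 = 322 mA

322 mA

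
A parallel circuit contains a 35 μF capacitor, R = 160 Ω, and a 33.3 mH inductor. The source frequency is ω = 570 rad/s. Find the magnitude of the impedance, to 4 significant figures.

30.01 Ω

X_L = ωL = 18.98 Ω
X_C = 1/(ωC) = 50.13 Ω
Parallel: admittances add. Y = 1/R + 1/(jωL) + jωC
Y = (0.006250 − j0.03273) S
|Y| = 0.03333 S → |Z| = 1/|Y| = 30.01 Ω, ∠Z = −∠Y = 79.19°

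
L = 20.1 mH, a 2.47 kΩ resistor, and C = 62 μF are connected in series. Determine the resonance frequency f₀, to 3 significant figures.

143 Hz

ω₀ = 1/√(LC) = 1/√(0.0201 × 6.2e-05) = 895.8 rad/s
f₀ = ω₀/(2π) = 143 Hz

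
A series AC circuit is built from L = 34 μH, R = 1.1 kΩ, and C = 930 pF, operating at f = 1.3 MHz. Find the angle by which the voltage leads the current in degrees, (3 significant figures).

ω = 2πf = 8.168e+06 rad/s
X_L = ωL = 278 Ω
X_C = 1/(ωC) = 132 Ω
Net reactance X = X_L − X_C = 146 Ω
Z = 1100 + j146 Ω
|Z| = √(1100² + 146²) = 1110 Ω
∠Z = arctan(146/1100) = 7.56°

7.56°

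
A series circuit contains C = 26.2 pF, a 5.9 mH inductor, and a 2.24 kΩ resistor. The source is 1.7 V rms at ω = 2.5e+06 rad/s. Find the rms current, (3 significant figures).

739 μA

X_L = ωL = 14800 Ω
X_C = 1/(ωC) = 15300 Ω
Net reactance X = X_L − X_C = -517 Ω
Z = 2240 − j517 Ω
|Z| = √(2240² + 517²) = 2300 Ω
I = V/|Z| = 1.7/2300 = 739 μA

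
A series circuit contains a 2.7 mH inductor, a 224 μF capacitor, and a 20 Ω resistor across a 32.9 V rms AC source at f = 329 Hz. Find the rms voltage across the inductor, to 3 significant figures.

ω = 2πf = 2067 rad/s
X_L = ωL = 5.58 Ω
X_C = 1/(ωC) = 2.16 Ω
Net reactance X = X_L − X_C = 3.42 Ω
Z = 20.0 + j3.42 Ω
|Z| = √(20.0² + 3.42²) = 20.3 Ω
I = V/|Z| = 1.62 A
V_L = I·|Z_L| = 1.62 × 5.58 = 9.05 V

9.05 V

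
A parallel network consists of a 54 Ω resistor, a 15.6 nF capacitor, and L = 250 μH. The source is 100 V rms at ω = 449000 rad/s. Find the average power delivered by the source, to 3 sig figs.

X_L = ωL = 112 Ω
X_C = 1/(ωC) = 143 Ω
Parallel: admittances add. Y = 1/R + 1/(jωL) + jωC
Y = (0.0185 − j0.00190) S
|Y| = 0.0186 S → |Z| = 1/|Y| = 53.7 Ω, ∠Z = −∠Y = 5.87°
I = V/|Z| = 1.86 A
P = VI cos φ = 100 × 1.86 × cos(5.87°) = 185 W

185 W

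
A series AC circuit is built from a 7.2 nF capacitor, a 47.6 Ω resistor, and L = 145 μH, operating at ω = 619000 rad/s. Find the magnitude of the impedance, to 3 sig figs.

143 Ω

X_L = ωL = 89.8 Ω
X_C = 1/(ωC) = 224 Ω
Net reactance X = X_L − X_C = -135 Ω
Z = 47.6 − j135 Ω
|Z| = √(47.6² + 135²) = 143 Ω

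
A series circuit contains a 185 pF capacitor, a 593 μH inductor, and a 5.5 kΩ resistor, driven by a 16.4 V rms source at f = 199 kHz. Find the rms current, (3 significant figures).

2.50 mA

ω = 2πf = 1.25e+06 rad/s
X_L = ωL = 741 Ω
X_C = 1/(ωC) = 4320 Ω
Net reactance X = X_L − X_C = -3580 Ω
Z = 5500 − j3580 Ω
|Z| = √(5500² + 3580²) = 6560 Ω
I = V/|Z| = 16.4/6560 = 2.50 mA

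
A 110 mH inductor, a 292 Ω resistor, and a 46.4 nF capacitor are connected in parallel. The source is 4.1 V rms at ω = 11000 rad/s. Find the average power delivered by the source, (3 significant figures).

X_L = ωL = 1210 Ω
X_C = 1/(ωC) = 1960 Ω
Parallel: admittances add. Y = 1/R + 1/(jωL) + jωC
Y = (0.00342 − j0.000316) S
|Y| = 0.00344 S → |Z| = 1/|Y| = 291 Ω, ∠Z = −∠Y = 5.27°
I = V/|Z| = 14.1 mA
P = VI cos φ = 4.1 × 0.0141 × cos(5.27°) = 57.6 mW

57.6 mW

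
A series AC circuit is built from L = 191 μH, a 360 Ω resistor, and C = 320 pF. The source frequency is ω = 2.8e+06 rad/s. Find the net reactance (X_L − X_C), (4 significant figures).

X_L = ωL = 534.8 Ω
X_C = 1/(ωC) = 1116 Ω
X = 534.8 − 1116 = -581.3 Ω

-581.3 Ω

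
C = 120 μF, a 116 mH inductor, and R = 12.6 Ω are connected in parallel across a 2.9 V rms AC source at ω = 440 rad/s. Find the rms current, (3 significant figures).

249 mA

X_L = ωL = 51.0 Ω
X_C = 1/(ωC) = 18.9 Ω
Parallel: admittances add. Y = 1/R + 1/(jωL) + jωC
Y = (0.0794 + j0.0332) S
|Y| = 0.0860 S → |Z| = 1/|Y| = 11.6 Ω, ∠Z = −∠Y = -22.7°
I = V/|Z| = 2.9/11.6 = 249 mA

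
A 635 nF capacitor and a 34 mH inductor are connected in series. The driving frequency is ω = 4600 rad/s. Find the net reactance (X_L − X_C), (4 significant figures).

-185.9 Ω

X_L = ωL = 156.4 Ω
X_C = 1/(ωC) = 342.3 Ω
X = 156.4 − 342.3 = -185.9 Ω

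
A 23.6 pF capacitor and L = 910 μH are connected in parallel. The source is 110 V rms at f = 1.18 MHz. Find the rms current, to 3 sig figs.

ω = 2πf = 7.414e+06 rad/s
X_L = ωL = 6750 Ω
X_C = 1/(ωC) = 5720 Ω
Parallel: admittances add. Y = 1/(jωL) + jωC
Y = (0 + j2.68e-05) S
|Y| = 2.68e-05 S → |Z| = 1/|Y| = 37400 Ω, ∠Z = −∠Y = -90.0°
I = V/|Z| = 110/37400 = 2.94 mA

2.94 mA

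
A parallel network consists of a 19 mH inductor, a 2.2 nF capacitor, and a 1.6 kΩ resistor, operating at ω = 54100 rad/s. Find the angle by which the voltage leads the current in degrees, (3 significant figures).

53.8°

X_L = ωL = 1030 Ω
X_C = 1/(ωC) = 8400 Ω
Parallel: admittances add. Y = 1/R + 1/(jωL) + jωC
Y = (0.000625 − j0.000854) S
|Y| = 0.00106 S → |Z| = 1/|Y| = 945 Ω, ∠Z = −∠Y = 53.8°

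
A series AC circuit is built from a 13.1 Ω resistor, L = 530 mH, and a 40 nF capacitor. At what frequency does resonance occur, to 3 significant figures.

1.09 kHz

ω₀ = 1/√(LC) = 1/√(0.53 × 4e-08) = 6868 rad/s
f₀ = ω₀/(2π) = 1.09 kHz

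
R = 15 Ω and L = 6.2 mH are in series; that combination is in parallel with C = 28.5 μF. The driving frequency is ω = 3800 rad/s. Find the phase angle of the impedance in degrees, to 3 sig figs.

-76.2°

X_L = ωL = 23.6 Ω
X_C = 1/(ωC) = 9.23 Ω
Branch 1 (R+jX_L): Z₁ = 15.0 + j23.6 Ω, |Z₁| = 27.9 Ω
Branch 2 (−jX_C): Z₂ = −j9.23 Ω
Parallel: Z = Z₁Z₂/(Z₁+Z₂), |Z| = 12.4 Ω, ∠Z = -76.2°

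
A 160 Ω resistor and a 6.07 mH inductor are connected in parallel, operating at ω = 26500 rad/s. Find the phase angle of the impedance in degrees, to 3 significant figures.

X_L = ωL = 161 Ω
Parallel: admittances add. Y = 1/R + 1/(jωL)
Y = (0.00625 − j0.00622) S
|Y| = 0.00882 S → |Z| = 1/|Y| = 113 Ω, ∠Z = −∠Y = 44.8°

44.8°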